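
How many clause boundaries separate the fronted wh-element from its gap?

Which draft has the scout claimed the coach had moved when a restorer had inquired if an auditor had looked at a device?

"which draft" is extracted from the object of "moved".
Boundaries crossed, outermost first: [Ø] — 1 in total.

1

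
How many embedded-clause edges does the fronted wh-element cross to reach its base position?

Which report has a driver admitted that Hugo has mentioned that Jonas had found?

"which report" is extracted from the object of "found".
Boundaries crossed, outermost first: [that], [that] — 2 in total.

2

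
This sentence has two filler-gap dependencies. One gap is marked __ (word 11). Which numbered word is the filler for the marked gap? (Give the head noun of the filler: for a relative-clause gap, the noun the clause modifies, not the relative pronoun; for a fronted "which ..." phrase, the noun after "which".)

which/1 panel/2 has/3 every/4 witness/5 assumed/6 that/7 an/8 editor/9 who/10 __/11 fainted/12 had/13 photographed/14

The marked gap is inside the relative clause, the subject of "fainted".
Its filler is the head noun "editor" (via "who"), at word 9.
(The other dependency links word 2 to a gap after word 14.)

9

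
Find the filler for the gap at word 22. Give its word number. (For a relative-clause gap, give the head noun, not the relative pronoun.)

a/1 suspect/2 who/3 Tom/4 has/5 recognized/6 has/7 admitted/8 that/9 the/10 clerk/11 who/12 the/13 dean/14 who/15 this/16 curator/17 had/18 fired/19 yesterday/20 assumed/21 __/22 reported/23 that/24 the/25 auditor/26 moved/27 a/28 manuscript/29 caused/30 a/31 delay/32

The gap at 22 is the subject of "reported", inside a relative clause.
The relative pronoun is "who" (word 12); it is bound by the head noun immediately before it.
Its filler is the head noun "clerk", at word 11.

11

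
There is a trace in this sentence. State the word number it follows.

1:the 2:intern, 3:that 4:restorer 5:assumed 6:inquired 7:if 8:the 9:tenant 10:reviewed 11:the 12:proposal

5

The displaced element is "the intern" (word 2).
It is linked across 1 clause boundary (Ø).
It functions as the subject of "inquired", so the gap sits immediately after word 5 ("assumed").
Base order: That restorer assumed the intern inquired if the tenant reviewed the proposal.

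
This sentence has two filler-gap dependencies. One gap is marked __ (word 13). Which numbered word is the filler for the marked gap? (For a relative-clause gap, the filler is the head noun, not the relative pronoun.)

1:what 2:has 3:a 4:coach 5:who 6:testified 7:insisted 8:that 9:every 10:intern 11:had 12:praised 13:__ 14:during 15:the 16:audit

The marked gap is the direct object of "praised".
Its filler is the fronted wh-phrase "what", at word 1.
(The other dependency links word 4 to a gap after word 5.)

1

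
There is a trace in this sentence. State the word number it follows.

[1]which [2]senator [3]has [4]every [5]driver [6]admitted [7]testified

The displaced element is "which senator" (word 2).
It is linked across 1 clause boundary (Ø).
It functions as the subject of "testified", so the gap sits immediately after word 6 ("admitted").
Base order: Every driver has admitted that which senator testified.

6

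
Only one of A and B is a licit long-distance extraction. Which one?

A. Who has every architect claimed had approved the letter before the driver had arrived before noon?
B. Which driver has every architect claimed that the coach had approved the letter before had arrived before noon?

In B, the wh-phrase is extracted from inside an adjunct island (introduced by "before"), which blocks movement.
In A, the extraction path crosses only that-complement boundaries, which are transparent.
So A is grammatical.

A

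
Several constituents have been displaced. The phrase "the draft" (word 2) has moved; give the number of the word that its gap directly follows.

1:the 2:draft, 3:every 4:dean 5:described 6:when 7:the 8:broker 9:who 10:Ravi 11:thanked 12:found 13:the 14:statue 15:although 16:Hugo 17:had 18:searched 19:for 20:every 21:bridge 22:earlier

The displaced element is "the draft" (word 2).
It functions as the direct object of "described", so the gap sits immediately after word 5 ("described").
Base order: Every dean described the draft when the broker who Ravi thanked found the statue although Hugo had searched for every bridge earlier.

5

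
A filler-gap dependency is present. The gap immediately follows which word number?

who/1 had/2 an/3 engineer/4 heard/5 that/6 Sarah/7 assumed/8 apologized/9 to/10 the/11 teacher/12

The displaced element is "who" (word 1).
It is linked across 2 clause boundaries (that → Ø).
It functions as the subject of "apologized", so the gap sits immediately after word 8 ("assumed").
Base order: An engineer had heard that Sarah assumed that who apologized to the teacher.

8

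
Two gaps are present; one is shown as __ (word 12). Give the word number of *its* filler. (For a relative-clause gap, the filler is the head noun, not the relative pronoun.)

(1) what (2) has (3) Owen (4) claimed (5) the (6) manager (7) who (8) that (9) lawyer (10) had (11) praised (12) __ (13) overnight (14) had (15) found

The marked gap is inside the relative clause, the direct object of "praised".
Its filler is the head noun "manager" (via "who"), at word 6.
(The other dependency links word 1 to a gap after word 15.)

6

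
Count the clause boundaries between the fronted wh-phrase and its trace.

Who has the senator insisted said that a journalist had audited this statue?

"who" is extracted from the subject of "said".
Boundaries crossed, outermost first: [Ø] — 1 in total.

1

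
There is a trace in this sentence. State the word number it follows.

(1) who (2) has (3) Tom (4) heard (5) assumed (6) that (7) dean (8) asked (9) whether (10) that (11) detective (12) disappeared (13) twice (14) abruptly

4

The displaced element is "who" (word 1).
It is linked across 1 clause boundary (Ø).
It functions as the subject of "assumed", so the gap sits immediately after word 4 ("heard").
Base order: Tom has heard that who assumed that dean asked whether that detective disappeared twice abruptly.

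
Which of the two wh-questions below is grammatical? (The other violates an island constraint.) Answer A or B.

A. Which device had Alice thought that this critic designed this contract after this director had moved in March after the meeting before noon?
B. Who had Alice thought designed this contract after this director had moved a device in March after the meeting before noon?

In A, the wh-phrase is extracted from inside an adjunct island (introduced by "after"), which blocks movement.
In B, the extraction path crosses only that-complement boundaries, which are transparent.
So B is grammatical.

B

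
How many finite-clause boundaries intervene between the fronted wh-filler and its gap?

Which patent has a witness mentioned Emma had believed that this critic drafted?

2

"which patent" is extracted from the object of "drafted".
Boundaries crossed, outermost first: [Ø], [that] — 2 in total.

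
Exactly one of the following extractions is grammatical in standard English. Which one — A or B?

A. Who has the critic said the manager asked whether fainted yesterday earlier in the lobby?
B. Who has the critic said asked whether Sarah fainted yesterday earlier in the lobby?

In A, the wh-phrase is extracted from inside a wh-island (introduced by "whether"), which blocks movement.
In B, the extraction path crosses only that-complement boundaries, which are transparent.
So B is grammatical.

B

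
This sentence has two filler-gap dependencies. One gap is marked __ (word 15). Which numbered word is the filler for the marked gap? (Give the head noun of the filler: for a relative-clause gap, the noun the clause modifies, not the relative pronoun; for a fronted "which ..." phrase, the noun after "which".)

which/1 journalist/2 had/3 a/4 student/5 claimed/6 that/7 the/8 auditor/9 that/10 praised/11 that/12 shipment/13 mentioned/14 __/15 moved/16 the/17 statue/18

2

The marked gap is the subject of "moved".
Its filler is the fronted wh-phrase "which journalist", at word 2.
(The other dependency links word 9 to a gap after word 10.)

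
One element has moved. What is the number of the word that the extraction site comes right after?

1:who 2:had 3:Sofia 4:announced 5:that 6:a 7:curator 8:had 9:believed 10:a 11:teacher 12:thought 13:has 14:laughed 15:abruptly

12

The displaced element is "who" (word 1).
It is linked across 3 clause boundaries (that → Ø → Ø).
It functions as the subject of "laughed", so the gap sits immediately after word 12 ("thought").
Base order: Sofia had announced that a curator had believed a teacher thought who has laughed abruptly.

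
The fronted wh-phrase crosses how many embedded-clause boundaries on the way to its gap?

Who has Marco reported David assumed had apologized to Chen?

"who" is extracted from the subject of "apologized".
Boundaries crossed, outermost first: [Ø], [Ø] — 2 in total.

2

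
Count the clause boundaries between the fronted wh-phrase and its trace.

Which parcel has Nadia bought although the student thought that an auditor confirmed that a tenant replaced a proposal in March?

"which parcel" originates inside the matrix clause — no clause boundary is crossed.

0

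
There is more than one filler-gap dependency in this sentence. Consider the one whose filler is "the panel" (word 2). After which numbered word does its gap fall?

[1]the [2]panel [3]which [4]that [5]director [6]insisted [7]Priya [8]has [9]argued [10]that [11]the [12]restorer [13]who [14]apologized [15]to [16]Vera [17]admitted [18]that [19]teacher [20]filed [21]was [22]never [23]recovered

20

The displaced element is "the panel" (word 2).
It is linked across 3 clause boundaries (Ø → that → Ø).
It functions as the direct object of "filed", so the gap sits immediately after word 20 ("filed").
Base order: That director insisted Priya has argued that the restorer who apologized to Vera admitted that teacher filed the panel.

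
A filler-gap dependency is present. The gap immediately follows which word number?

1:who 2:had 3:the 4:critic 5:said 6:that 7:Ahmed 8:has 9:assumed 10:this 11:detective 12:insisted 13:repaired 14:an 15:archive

The displaced element is "who" (word 1).
It is linked across 3 clause boundaries (that → Ø → Ø).
It functions as the subject of "repaired", so the gap sits immediately after word 12 ("insisted").
Base order: The critic had said that Ahmed has assumed this detective insisted that who repaired an archive.

12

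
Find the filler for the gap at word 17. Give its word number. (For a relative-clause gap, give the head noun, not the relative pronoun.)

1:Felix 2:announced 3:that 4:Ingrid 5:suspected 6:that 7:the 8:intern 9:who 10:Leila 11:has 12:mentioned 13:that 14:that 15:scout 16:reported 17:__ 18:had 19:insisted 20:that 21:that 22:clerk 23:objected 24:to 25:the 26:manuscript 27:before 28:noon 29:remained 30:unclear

8

The gap at 17 is the subject of "insisted", inside a relative clause.
The relative pronoun is "who" (word 9); it is bound by the head noun immediately before it.
Its filler is the head noun "intern", at word 8.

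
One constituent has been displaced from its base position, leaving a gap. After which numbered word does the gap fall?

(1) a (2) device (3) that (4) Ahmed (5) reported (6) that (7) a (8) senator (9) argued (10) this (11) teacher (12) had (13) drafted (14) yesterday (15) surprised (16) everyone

The displaced element is "a device" (word 2).
It is linked across 2 clause boundaries (that → Ø).
It functions as the direct object of "drafted", so the gap sits immediately after word 13 ("drafted").
Base order: Ahmed reported that a senator argued this teacher had drafted a device yesterday.

13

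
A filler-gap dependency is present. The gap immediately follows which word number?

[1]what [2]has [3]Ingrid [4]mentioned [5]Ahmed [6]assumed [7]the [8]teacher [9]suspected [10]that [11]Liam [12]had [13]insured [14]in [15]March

13

The displaced element is "what" (word 1).
It is linked across 3 clause boundaries (Ø → Ø → that).
It functions as the direct object of "insured", so the gap sits immediately after word 13 ("insured").
Base order: Ingrid has mentioned Ahmed assumed the teacher suspected that Liam had insured what in March.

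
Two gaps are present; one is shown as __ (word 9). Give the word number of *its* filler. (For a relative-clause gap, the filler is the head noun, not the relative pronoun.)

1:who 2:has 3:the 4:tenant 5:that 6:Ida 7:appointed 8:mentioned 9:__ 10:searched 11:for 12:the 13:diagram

1

The marked gap is the subject of "searched".
Its filler is the fronted wh-phrase "who", at word 1.
(The other dependency links word 4 to a gap after word 7.)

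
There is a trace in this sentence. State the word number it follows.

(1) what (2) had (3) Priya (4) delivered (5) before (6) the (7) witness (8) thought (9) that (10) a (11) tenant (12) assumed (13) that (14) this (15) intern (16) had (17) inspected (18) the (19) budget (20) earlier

The displaced element is "what" (word 1).
It functions as the direct object of "delivered", so the gap sits immediately after word 4 ("delivered").
Base order: Priya had delivered what before the witness thought that a tenant assumed that this intern had inspected the budget earlier.

4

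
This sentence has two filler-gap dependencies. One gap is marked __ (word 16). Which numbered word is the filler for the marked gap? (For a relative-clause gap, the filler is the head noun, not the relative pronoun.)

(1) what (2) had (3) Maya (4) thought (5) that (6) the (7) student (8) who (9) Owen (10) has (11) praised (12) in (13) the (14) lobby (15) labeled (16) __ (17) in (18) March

1

The marked gap is the direct object of "labeled".
Its filler is the fronted wh-phrase "what", at word 1.
(The other dependency links word 7 to a gap after word 11.)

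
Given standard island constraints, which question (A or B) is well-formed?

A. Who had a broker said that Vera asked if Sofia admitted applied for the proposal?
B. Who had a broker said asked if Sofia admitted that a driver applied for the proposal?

In A, the wh-phrase is extracted from inside a wh-island (introduced by "if"), which blocks movement.
In B, the extraction path crosses only that-complement boundaries, which are transparent.
So B is grammatical.

B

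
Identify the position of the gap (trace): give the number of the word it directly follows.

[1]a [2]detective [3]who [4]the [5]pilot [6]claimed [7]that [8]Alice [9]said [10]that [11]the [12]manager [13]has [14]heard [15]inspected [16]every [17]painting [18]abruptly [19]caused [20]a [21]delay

The displaced element is "a detective" (word 2).
It is linked across 3 clause boundaries (that → that → Ø).
It functions as the subject of "inspected", so the gap sits immediately after word 14 ("heard").
Base order: The pilot claimed that Alice said that the manager has heard a detective inspected every painting abruptly.

14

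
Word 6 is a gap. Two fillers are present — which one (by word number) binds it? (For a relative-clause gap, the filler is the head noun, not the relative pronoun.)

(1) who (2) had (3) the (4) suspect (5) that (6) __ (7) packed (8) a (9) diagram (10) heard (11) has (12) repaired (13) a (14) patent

The marked gap is inside the relative clause, the subject of "packed".
Its filler is the head noun "suspect" (via "that"), at word 4.
(The other dependency links word 1 to a gap after word 10.)

4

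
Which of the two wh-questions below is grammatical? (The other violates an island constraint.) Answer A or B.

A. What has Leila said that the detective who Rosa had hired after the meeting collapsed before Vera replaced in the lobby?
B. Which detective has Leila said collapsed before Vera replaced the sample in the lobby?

In A, the wh-phrase is extracted from inside an adjunct island (introduced by "before"), which blocks movement.
In B, the extraction path crosses only that-complement boundaries, which are transparent.
So B is grammatical.

B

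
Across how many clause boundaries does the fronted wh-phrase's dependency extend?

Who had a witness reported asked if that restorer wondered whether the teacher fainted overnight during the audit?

1

"who" is extracted from the subject of "asked".
Boundaries crossed, outermost first: [Ø] — 1 in total.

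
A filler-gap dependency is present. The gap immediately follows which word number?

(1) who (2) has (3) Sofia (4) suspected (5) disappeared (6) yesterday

The displaced element is "who" (word 1).
It is linked across 1 clause boundary (Ø).
It functions as the subject of "disappeared", so the gap sits immediately after word 4 ("suspected").
Base order: Sofia has suspected who disappeared yesterday.

4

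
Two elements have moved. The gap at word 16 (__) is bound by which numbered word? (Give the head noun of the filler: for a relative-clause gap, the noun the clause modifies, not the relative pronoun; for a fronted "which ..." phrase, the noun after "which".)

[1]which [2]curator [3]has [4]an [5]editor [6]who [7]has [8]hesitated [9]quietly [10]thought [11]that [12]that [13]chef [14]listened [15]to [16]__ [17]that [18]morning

The marked gap is the object of the preposition "to" of "listened".
Its filler is the fronted wh-phrase "which curator", at word 2.
(The other dependency links word 5 to a gap after word 6.)

2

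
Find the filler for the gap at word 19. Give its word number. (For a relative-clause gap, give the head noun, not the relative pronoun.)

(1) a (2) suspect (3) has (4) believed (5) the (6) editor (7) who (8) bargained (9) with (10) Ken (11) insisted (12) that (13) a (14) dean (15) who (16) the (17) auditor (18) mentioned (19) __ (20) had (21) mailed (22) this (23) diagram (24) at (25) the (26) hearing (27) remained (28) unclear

The gap at 19 is the subject of "mailed", inside a relative clause.
The relative pronoun is "who" (word 15); it is bound by the head noun immediately before it.
Its filler is the head noun "dean", at word 14.

14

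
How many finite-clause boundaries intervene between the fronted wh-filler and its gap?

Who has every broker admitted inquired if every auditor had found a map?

1

"who" is extracted from the subject of "inquired".
Boundaries crossed, outermost first: [Ø] — 1 in total.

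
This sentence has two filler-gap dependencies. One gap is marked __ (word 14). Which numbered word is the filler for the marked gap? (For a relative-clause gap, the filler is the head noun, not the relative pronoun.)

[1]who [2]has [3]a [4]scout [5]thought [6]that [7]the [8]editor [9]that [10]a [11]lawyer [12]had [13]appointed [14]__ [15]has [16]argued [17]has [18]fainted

The marked gap is inside the relative clause, the direct object of "appointed".
Its filler is the head noun "editor" (via "that"), at word 8.
(The other dependency links word 1 to a gap after word 16.)

8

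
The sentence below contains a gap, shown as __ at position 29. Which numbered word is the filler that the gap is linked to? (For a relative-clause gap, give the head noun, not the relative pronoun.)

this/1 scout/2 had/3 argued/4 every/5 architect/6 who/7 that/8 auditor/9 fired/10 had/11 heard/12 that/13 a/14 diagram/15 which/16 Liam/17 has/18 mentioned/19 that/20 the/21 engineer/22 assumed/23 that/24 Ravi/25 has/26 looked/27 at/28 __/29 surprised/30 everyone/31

15

The gap at 29 is the prepositional object of "looked", inside a relative clause.
The relative pronoun is "which" (word 16); it is bound by the head noun immediately before it.
Its filler is the head noun "diagram", at word 15.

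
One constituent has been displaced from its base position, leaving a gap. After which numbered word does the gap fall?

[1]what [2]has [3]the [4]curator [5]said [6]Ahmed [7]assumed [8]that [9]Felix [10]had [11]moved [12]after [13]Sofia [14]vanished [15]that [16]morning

The displaced element is "what" (word 1).
It is linked across 2 clause boundaries (Ø → that).
It functions as the direct object of "moved", so the gap sits immediately after word 11 ("moved").
Base order: The curator has said Ahmed assumed that Felix had moved what after Sofia vanished that morning.

11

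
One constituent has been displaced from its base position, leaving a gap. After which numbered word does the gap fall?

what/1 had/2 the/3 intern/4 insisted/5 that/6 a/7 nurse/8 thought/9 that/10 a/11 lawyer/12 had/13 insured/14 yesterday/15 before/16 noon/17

14

The displaced element is "what" (word 1).
It is linked across 2 clause boundaries (that → that).
It functions as the direct object of "insured", so the gap sits immediately after word 14 ("insured").
Base order: The intern had insisted that a nurse thought that a lawyer had insured what yesterday before noon.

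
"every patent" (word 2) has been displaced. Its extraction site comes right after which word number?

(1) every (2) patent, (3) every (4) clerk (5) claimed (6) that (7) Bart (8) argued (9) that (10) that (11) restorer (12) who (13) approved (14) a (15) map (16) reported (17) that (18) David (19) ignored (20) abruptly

19

The displaced element is "every patent" (word 2).
It is linked across 3 clause boundaries (that → that → that).
It functions as the direct object of "ignored", so the gap sits immediately after word 19 ("ignored").
Base order: Every clerk claimed that Bart argued that that restorer who approved a map reported that David ignored every patent abruptly.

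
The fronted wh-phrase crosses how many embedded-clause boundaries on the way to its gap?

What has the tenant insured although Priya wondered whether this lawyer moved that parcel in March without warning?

0

"what" originates inside the matrix clause — no clause boundary is crossed.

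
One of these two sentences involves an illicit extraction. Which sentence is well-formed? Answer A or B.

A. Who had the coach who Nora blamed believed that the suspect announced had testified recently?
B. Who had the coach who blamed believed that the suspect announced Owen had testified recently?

In B, the wh-phrase is extracted from inside a complex-NP island (relative clause) (introduced by "who"), which blocks movement.
In A, the extraction path crosses only that-complement boundaries, which are transparent.
So A is grammatical.

A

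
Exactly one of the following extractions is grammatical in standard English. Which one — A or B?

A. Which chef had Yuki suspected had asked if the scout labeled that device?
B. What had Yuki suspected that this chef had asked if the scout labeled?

A

In B, the wh-phrase is extracted from inside a wh-island (introduced by "if"), which blocks movement.
In A, the extraction path crosses only that-complement boundaries, which are transparent.
So A is grammatical.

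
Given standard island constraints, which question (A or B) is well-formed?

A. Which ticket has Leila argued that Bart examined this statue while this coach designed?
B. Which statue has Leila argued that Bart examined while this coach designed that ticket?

In A, the wh-phrase is extracted from inside an adjunct island (introduced by "while"), which blocks movement.
In B, the extraction path crosses only that-complement boundaries, which are transparent.
So B is grammatical.

B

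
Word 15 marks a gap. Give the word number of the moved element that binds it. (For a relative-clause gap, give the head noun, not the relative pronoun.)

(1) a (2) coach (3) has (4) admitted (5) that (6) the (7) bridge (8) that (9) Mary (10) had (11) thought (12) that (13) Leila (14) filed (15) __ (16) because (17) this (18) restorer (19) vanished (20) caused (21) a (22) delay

The gap at 15 is the object of "filed", inside a relative clause.
The relative pronoun is "that" (word 8); it is bound by the head noun immediately before it.
Its filler is the head noun "bridge", at word 7.

7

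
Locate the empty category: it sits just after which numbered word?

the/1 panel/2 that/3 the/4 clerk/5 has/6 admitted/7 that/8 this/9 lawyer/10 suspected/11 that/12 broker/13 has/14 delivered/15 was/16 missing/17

The displaced element is "the panel" (word 2).
It is linked across 2 clause boundaries (that → Ø).
It functions as the direct object of "delivered", so the gap sits immediately after word 15 ("delivered").
Base order: The clerk has admitted that this lawyer suspected that broker has delivered the panel.

15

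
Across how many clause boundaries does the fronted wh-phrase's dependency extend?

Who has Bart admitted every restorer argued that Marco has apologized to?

2

"who" is extracted from the PP object of "apologized".
Boundaries crossed, outermost first: [Ø], [that] — 2 in total.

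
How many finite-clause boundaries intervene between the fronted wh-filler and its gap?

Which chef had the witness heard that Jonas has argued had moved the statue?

"which chef" is extracted from the subject of "moved".
Boundaries crossed, outermost first: [that], [Ø] — 2 in total.

2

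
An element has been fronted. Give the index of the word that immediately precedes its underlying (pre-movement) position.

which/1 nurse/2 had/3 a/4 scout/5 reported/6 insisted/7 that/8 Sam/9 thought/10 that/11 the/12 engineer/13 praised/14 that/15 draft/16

6

The displaced element is "which nurse" (word 2).
It is linked across 1 clause boundary (Ø).
It functions as the subject of "insisted", so the gap sits immediately after word 6 ("reported").
Base order: A scout had reported that which nurse insisted that Sam thought that the engineer praised that draft.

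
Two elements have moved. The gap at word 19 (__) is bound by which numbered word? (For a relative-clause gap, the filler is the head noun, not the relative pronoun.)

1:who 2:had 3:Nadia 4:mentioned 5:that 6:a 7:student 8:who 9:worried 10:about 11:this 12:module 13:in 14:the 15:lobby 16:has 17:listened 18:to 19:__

The marked gap is the object of the preposition "to" of "listened".
Its filler is the fronted wh-phrase "who", at word 1.
(The other dependency links word 7 to a gap after word 8.)

1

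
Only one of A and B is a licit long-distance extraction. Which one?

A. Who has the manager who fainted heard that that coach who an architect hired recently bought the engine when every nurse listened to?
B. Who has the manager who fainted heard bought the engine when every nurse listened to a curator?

In A, the wh-phrase is extracted from inside an adjunct island (introduced by "when"), which blocks movement.
In B, the extraction path crosses only that-complement boundaries, which are transparent.
So B is grammatical.

B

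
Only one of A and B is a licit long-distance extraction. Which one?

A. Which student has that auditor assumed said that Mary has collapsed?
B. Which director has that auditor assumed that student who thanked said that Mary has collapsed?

In B, the wh-phrase is extracted from inside a complex-NP island (relative clause) (introduced by "who"), which blocks movement.
In A, the extraction path crosses only that-complement boundaries, which are transparent.
So A is grammatical.

A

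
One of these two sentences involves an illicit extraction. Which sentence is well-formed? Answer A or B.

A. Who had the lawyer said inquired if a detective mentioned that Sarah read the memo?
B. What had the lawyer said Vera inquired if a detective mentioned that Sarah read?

A

In B, the wh-phrase is extracted from inside a wh-island (introduced by "if"), which blocks movement.
In A, the extraction path crosses only that-complement boundaries, which are transparent.
So A is grammatical.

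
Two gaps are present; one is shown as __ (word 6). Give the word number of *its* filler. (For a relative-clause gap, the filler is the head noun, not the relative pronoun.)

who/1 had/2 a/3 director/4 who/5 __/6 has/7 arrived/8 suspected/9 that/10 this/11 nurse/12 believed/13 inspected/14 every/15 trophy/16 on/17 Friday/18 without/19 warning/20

4

The marked gap is inside the relative clause, the subject of "arrived".
Its filler is the head noun "director" (via "who"), at word 4.
(The other dependency links word 1 to a gap after word 13.)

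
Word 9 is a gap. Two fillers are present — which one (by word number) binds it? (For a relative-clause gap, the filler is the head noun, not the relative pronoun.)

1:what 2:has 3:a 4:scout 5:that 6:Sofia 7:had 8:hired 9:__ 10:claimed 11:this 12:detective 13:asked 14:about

The marked gap is inside the relative clause, the direct object of "hired".
Its filler is the head noun "scout" (via "that"), at word 4.
(The other dependency links word 1 to a gap after word 14.)

4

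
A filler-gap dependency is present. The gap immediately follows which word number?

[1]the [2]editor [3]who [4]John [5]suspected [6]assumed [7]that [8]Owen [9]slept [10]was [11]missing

5

The displaced element is "the editor" (word 2).
It is linked across 1 clause boundary (Ø).
It functions as the subject of "assumed", so the gap sits immediately after word 5 ("suspected").
Base order: John suspected that the editor assumed that Owen slept.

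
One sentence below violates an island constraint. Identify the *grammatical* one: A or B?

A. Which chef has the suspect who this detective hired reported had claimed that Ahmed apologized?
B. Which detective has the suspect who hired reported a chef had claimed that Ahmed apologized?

A

In B, the wh-phrase is extracted from inside a complex-NP island (relative clause) (introduced by "who"), which blocks movement.
In A, the extraction path crosses only that-complement boundaries, which are transparent.
So A is grammatical.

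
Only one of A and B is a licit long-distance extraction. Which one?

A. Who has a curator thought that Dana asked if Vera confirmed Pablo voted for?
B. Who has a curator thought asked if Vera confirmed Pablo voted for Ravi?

B

In A, the wh-phrase is extracted from inside a wh-island (introduced by "if"), which blocks movement.
In B, the extraction path crosses only that-complement boundaries, which are transparent.
So B is grammatical.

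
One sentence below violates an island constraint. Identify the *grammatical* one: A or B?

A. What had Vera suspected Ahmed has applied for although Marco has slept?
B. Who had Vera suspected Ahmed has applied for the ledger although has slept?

In B, the wh-phrase is extracted from inside an adjunct island (introduced by "although"), which blocks movement.
In A, the extraction path crosses only that-complement boundaries, which are transparent.
So A is grammatical.

A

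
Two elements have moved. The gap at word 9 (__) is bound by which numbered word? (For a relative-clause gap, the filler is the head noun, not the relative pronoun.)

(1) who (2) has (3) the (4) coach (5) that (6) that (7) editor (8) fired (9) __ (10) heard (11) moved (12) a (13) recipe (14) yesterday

4

The marked gap is inside the relative clause, the direct object of "fired".
Its filler is the head noun "coach" (via "that"), at word 4.
(The other dependency links word 1 to a gap after word 10.)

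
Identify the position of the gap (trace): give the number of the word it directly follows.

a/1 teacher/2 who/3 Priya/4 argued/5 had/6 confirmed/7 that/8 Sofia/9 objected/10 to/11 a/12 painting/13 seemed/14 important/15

The displaced element is "a teacher" (word 2).
It is linked across 1 clause boundary (Ø).
It functions as the subject of "confirmed", so the gap sits immediately after word 5 ("argued").
Base order: Priya argued a teacher had confirmed that Sofia objected to a painting.

5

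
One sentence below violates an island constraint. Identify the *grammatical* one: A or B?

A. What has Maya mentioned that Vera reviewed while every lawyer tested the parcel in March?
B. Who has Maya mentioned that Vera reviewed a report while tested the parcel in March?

In B, the wh-phrase is extracted from inside an adjunct island (introduced by "while"), which blocks movement.
In A, the extraction path crosses only that-complement boundaries, which are transparent.
So A is grammatical.

A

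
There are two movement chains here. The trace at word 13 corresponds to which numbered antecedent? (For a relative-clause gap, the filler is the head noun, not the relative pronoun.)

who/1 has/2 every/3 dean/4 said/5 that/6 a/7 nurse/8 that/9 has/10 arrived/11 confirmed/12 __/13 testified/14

1

The marked gap is the subject of "testified".
Its filler is the fronted wh-phrase "who", at word 1.
(The other dependency links word 8 to a gap after word 9.)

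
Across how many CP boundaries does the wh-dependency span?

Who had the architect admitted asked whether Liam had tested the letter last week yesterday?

1

"who" is extracted from the subject of "asked".
Boundaries crossed, outermost first: [Ø] — 1 in total.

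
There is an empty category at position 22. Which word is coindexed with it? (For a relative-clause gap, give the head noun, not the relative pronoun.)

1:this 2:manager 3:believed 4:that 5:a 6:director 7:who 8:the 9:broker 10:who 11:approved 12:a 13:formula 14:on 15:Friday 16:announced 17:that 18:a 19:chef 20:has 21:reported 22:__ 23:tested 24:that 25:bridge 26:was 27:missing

6

The gap at 22 is the subject of "tested", inside a relative clause.
The relative pronoun is "who" (word 7); it is bound by the head noun immediately before it.
Its filler is the head noun "director", at word 6.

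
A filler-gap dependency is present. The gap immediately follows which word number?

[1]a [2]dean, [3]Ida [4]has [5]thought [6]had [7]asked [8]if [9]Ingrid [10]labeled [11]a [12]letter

5

The displaced element is "a dean" (word 2).
It is linked across 1 clause boundary (Ø).
It functions as the subject of "asked", so the gap sits immediately after word 5 ("thought").
Base order: Ida has thought a dean had asked if Ingrid labeled a letter.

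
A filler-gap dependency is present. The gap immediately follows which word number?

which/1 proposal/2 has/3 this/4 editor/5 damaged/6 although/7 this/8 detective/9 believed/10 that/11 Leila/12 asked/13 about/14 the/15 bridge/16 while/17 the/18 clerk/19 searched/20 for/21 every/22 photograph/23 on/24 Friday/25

The displaced element is "which proposal" (word 2).
It functions as the direct object of "damaged", so the gap sits immediately after word 6 ("damaged").
Base order: This editor has damaged which proposal although this detective believed that Leila asked about the bridge while the clerk searched for every photograph on Friday.

6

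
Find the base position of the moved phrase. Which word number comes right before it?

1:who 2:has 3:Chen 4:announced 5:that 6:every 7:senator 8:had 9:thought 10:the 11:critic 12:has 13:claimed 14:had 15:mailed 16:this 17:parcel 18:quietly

The displaced element is "who" (word 1).
It is linked across 3 clause boundaries (that → Ø → Ø).
It functions as the subject of "mailed", so the gap sits immediately after word 13 ("claimed").
Base order: Chen has announced that every senator had thought the critic has claimed that who had mailed this parcel quietly.

13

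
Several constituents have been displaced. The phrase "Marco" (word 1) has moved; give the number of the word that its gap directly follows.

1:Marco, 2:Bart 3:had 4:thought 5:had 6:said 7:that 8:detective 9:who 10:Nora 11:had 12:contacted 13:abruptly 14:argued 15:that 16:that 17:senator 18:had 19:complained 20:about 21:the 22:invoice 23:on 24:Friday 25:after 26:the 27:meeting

The displaced element is "Marco" (word 1).
It is linked across 1 clause boundary (Ø).
It functions as the subject of "said", so the gap sits immediately after word 4 ("thought").
Base order: Bart had thought that Marco had said that detective who Nora had contacted abruptly argued that that senator had complained about the invoice on Friday after the meeting.

4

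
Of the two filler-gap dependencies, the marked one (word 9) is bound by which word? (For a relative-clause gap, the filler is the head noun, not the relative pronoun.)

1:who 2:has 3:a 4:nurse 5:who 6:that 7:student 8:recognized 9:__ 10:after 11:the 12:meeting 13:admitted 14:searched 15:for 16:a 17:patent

The marked gap is inside the relative clause, the direct object of "recognized".
Its filler is the head noun "nurse" (via "who"), at word 4.
(The other dependency links word 1 to a gap after word 13.)

4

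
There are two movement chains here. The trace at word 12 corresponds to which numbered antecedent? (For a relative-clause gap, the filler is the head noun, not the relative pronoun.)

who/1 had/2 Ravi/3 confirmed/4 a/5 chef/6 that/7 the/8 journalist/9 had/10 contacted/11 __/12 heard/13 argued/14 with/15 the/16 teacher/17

6

The marked gap is inside the relative clause, the direct object of "contacted".
Its filler is the head noun "chef" (via "that"), at word 6.
(The other dependency links word 1 to a gap after word 13.)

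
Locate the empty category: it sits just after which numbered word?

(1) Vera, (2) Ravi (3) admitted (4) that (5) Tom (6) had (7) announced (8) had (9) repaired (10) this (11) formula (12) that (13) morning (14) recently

7

The displaced element is "Vera" (word 1).
It is linked across 2 clause boundaries (that → Ø).
It functions as the subject of "repaired", so the gap sits immediately after word 7 ("announced").
Base order: Ravi admitted that Tom had announced Vera had repaired this formula that morning recently.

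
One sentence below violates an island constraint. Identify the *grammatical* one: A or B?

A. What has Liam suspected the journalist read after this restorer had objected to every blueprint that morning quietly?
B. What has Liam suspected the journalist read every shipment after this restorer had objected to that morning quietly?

In B, the wh-phrase is extracted from inside an adjunct island (introduced by "after"), which blocks movement.
In A, the extraction path crosses only that-complement boundaries, which are transparent.
So A is grammatical.

A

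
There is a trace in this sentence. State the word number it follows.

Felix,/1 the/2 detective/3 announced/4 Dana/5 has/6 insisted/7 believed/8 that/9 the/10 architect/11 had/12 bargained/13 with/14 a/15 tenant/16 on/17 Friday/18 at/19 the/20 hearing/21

7

The displaced element is "Felix" (word 1).
It is linked across 2 clause boundaries (Ø → Ø).
It functions as the subject of "believed", so the gap sits immediately after word 7 ("insisted").
Base order: The detective announced Dana has insisted Felix believed that the architect had bargained with a tenant on Friday at the hearing.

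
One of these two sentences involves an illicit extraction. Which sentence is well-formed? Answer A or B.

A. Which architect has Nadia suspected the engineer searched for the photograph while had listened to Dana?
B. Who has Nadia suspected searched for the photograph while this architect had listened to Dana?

In A, the wh-phrase is extracted from inside an adjunct island (introduced by "while"), which blocks movement.
In B, the extraction path crosses only that-complement boundaries, which are transparent.
So B is grammatical.

B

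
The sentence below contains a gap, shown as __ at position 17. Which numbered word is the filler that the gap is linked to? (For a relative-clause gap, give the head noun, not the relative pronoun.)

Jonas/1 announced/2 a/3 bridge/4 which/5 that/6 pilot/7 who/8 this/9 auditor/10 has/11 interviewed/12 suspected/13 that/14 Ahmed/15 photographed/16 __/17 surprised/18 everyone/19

The gap at 17 is the object of "photographed", inside a relative clause.
The relative pronoun is "which" (word 5); it is bound by the head noun immediately before it.
Its filler is the head noun "bridge", at word 4.

4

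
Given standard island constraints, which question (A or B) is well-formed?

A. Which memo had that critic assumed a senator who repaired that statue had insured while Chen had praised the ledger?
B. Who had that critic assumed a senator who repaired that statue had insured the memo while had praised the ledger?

In B, the wh-phrase is extracted from inside an adjunct island (introduced by "while"), which blocks movement.
In A, the extraction path crosses only that-complement boundaries, which are transparent.
So A is grammatical.

A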